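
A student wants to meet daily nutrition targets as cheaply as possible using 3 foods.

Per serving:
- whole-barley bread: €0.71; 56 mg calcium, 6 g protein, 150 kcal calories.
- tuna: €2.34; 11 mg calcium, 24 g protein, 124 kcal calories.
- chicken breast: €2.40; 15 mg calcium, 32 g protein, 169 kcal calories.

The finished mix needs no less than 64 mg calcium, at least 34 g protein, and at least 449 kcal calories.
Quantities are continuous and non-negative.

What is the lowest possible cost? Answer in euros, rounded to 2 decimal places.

€3.14

Let x1 = servings of whole-barley bread, x2 = servings of tuna, x3 = servings of chicken breast.
min 0.71x1 + 2.34x2 + 2.4x3 subject to:
  56x1 + 11x2 + 15x3 ≥ 64   (calcium)
  6x1 + 24x2 + 32x3 ≥ 34   (protein)
  150x1 + 124x2 + 169x3 ≥ 449   (calories)
  x1, x2, x3 ≥ 0.
The optimal basis is {whole-barley bread, chicken breast}; tuna drops out. The protein and calories requirements are met with equality.
So whole-barley bread = 2.277 servings, chicken breast = 0.6355 servings.
Objective = 0.71·2.277 + 2.4·0.6355 = 3.1419.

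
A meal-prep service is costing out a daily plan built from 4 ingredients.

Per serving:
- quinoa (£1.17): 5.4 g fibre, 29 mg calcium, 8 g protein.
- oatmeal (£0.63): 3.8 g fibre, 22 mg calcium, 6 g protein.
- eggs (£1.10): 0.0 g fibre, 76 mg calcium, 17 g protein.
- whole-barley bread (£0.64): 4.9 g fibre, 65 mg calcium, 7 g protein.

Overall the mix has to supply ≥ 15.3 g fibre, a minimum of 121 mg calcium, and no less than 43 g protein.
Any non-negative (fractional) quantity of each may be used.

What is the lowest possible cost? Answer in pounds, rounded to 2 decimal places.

£3.37

This is a linear program. Let x1 = servings of quinoa, x2 = servings of oatmeal, x3 = servings of eggs, x4 = servings of whole-barley bread.
Minimise 1.17x1 + 0.63x2 + 1.1x3 + 0.64x4 s.t.:
  5.4x1 + 3.8x2 + 4.9x4 ≥ 15.3   (fibre)
  29x1 + 22x2 + 76x3 + 65x4 ≥ 121   (calcium)
  8x1 + 6x2 + 17x3 + 7x4 ≥ 43   (protein)
  x1, x2, x3, x4 ≥ 0.
The cheapest feasible vertex uses only eggs, whole-barley bread; quinoa, oatmeal are not used. Binding constraints: fibre and protein.
Solving gives x3 = 1.244, x4 = 3.122.
Cost = 1.1·1.244 + 0.64·3.122 = 3.3665.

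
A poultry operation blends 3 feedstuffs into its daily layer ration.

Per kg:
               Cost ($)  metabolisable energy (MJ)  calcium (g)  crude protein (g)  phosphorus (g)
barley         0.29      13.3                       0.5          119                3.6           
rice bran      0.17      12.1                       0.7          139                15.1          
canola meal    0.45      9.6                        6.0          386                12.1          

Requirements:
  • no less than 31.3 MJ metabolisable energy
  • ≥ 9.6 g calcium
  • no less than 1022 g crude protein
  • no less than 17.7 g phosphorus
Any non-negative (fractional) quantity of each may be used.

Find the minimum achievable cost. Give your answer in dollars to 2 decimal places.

$1.20

Let x1 = kg of barley, x2 = kg of rice bran, x3 = kg of canola meal.
Minimize 0.29x1 + 0.17x2 + 0.45x3 with:
  13.3x1 + 12.1x2 + 9.6x3 ≥ 31.3   (metabolisable energy)
  0.5x1 + 0.7x2 + 6x3 ≥ 9.6   (calcium)
  119x1 + 139x2 + 386x3 ≥ 1022   (crude protein)
  3.6x1 + 15.1x2 + 12.1x3 ≥ 17.7   (phosphorus)
  x1, x2, x3 ≥ 0.
At the optimum only rice bran, canola meal are positive (barley = 0). The metabolisable energy and crude protein requirements are met with equality.
So rice bran = 0.6806 kg, canola meal = 2.403 kg.
Cost = 0.17·0.6806 + 0.45·2.403 = 1.1971.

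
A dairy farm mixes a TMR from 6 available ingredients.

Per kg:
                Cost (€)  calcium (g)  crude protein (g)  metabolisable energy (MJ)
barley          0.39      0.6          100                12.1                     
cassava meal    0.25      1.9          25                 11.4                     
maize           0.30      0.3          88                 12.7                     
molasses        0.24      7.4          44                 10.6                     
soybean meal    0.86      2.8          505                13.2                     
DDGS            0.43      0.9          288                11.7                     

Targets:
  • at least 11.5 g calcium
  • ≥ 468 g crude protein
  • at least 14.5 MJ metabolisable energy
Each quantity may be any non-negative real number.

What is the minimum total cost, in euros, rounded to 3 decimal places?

Let x1 = kg of barley, x2 = kg of cassava meal, x3 = kg of maize, x4 = kg of molasses, x5 = kg of soybean meal, x6 = kg of DDGS.
Minimize 0.39x1 + 0.25x2 + 0.3x3 + 0.24x4 + 0.86x5 + 0.43x6 with:
  0.6x1 + 1.9x2 + 0.3x3 + 7.4x4 + 2.8x5 + 0.9x6 ≥ 11.5   (calcium)
  100x1 + 25x2 + 88x3 + 44x4 + 505x5 + 288x6 ≥ 468   (crude protein)
  12.1x1 + 11.4x2 + 12.7x3 + 10.6x4 + 13.2x5 + 11.7x6 ≥ 14.5   (metabolisable energy)
  x1, x2, x3, x4, x5, x6 ≥ 0.
The optimal basis is {molasses, DDGS}; barley, cassava meal, maize, soybean meal drop out. The calcium and crude protein requirements are met with equality.
So molasses = 1.382 kg, DDGS = 1.414 kg.
Hence cost = 0.24·1.382 + 0.43·1.414 = €0.93970.

€0.940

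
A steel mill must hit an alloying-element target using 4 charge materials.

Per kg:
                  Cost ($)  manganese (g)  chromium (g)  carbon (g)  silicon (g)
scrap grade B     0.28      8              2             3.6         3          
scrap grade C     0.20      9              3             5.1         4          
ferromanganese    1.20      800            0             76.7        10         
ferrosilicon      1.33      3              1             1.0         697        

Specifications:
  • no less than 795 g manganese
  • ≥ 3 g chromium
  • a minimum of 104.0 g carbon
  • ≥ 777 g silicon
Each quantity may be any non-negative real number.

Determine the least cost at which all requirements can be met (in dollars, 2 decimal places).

$3.14

Set it up as a linear program. Let x1 = kg of scrap grade B, x2 = kg of scrap grade C, x3 = kg of ferromanganese, x4 = kg of ferrosilicon.
min 0.28x1 + 0.2x2 + 1.2x3 + 1.33x4 s.t.:
  8x1 + 9x2 + 800x3 + 3x4 ≥ 795   (manganese)
  2x1 + 3x2 + 1x4 ≥ 3   (chromium)
  3.6x1 + 5.1x2 + 76.7x3 + 1x4 ≥ 104   (carbon)
  3x1 + 4x2 + 10x3 + 697x4 ≥ 777   (silicon)
  x1, x2, x3, x4 ≥ 0.
The optimal basis is {scrap grade C, ferromanganese, ferrosilicon}; scrap grade B drops out. The chromium, carbon, silicon requirements are met with equality.
So scrap grade C = 0.6358 kg, ferromanganese = 1.299 kg, ferrosilicon = 1.092 kg.
Objective = 0.2·0.6358 + 1.2·1.299 + 1.33·1.092 = 3.1383.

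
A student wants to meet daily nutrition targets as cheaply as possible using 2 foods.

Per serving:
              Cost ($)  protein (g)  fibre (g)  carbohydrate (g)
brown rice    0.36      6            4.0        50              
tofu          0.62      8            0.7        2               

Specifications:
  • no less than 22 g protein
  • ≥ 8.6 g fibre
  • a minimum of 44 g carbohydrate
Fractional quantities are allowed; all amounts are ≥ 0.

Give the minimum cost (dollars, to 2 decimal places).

$1.32

Set it up as a linear program. Let x1 = servings of brown rice, x2 = servings of tofu.
min 0.36x1 + 0.62x2 subject to:
  6x1 + 8x2 ≥ 22   (protein)
  4x1 + 0.7x2 ≥ 8.6   (fibre)
  50x1 + 2x2 ≥ 44   (carbohydrate)
  x1, x2 ≥ 0.
The minimum-cost mix takes nothing from tofu — only brown rice. There the protein constraint is tight.
So brown rice = 3.667 servings.
Objective = 0.36·3.667 = 1.3201.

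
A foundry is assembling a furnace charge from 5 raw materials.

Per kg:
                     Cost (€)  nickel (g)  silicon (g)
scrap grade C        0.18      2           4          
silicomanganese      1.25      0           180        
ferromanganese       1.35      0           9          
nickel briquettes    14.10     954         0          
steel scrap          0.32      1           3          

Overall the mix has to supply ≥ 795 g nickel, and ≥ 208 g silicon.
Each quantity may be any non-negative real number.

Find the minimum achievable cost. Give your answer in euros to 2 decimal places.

€13.19

Treat it as an LP. Let x1 = kg of scrap grade C, x2 = kg of silicomanganese, x3 = kg of ferromanganese, x4 = kg of nickel briquettes, x5 = kg of steel scrap.
Minimize 0.18x1 + 1.25x2 + 1.35x3 + 14.1x4 + 0.32x5 with:
  2x1 + 954x4 + 1x5 ≥ 795   (nickel)
  4x1 + 180x2 + 9x3 + 3x5 ≥ 208   (silicon)
  x1, x2, x3, x4, x5 ≥ 0.
The optimal basis is {silicomanganese, nickel briquettes}; scrap grade C, ferromanganese, steel scrap drop out. There the nickel and silicon constraints are tight.
That vertex is x2 = 1.156, x4 = 0.8333.
Cost = 1.25·1.156 + 14.1·0.8333 = 13.1945.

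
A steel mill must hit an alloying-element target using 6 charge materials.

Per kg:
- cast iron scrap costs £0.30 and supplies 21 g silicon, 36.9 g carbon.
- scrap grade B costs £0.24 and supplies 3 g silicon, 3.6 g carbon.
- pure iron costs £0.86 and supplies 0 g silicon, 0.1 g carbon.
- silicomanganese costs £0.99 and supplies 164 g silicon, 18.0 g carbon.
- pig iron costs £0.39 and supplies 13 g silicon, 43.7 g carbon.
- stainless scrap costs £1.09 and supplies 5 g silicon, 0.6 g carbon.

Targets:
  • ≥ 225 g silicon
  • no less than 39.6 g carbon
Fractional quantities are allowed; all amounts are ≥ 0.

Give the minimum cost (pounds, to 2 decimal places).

Set it up as a linear program. Let x1 = kg of cast iron scrap, x2 = kg of scrap grade B, x3 = kg of pure iron, x4 = kg of silicomanganese, x5 = kg of pig iron, x6 = kg of stainless scrap.
min 0.3x1 + 0.24x2 + 0.86x3 + 0.99x4 + 0.39x5 + 1.09x6 s.t.:
  21x1 + 3x2 + 164x4 + 13x5 + 5x6 ≥ 225   (silicon)
  36.9x1 + 3.6x2 + 0.1x3 + 18x4 + 43.7x5 + 0.6x6 ≥ 39.6   (carbon)
  x1, x2, x3, x4, x5, x6 ≥ 0.
The minimum-cost mix takes nothing from scrap grade B, pure iron, pig iron, stainless scrap — only cast iron scrap, silicomanganese. There the silicon and carbon constraints are tight.
So cast iron scrap = 0.4308 kg, silicomanganese = 1.317 kg.
Hence cost = 0.3·0.4308 + 0.99·1.317 = £1.4331.

£1.43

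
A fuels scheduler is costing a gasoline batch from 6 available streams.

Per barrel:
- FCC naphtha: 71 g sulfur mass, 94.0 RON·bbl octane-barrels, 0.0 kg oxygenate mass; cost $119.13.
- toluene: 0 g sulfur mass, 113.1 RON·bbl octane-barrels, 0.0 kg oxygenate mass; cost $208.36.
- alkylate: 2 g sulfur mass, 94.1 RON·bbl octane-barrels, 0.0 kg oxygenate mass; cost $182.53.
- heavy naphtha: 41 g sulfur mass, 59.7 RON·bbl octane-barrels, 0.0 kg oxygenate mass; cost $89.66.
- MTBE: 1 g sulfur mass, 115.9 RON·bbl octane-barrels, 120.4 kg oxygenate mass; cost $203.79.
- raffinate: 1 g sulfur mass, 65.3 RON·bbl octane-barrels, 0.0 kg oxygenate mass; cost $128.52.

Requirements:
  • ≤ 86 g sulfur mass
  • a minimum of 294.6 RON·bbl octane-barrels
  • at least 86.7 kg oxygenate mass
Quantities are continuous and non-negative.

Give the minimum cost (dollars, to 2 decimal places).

Treat it as an LP. Let x1 = barrels of FCC naphtha, x2 = barrels of toluene, x3 = barrels of alkylate, x4 = barrels of heavy naphtha, x5 = barrels of MTBE, x6 = barrels of raffinate.
min 119.13x1 + 208.36x2 + 182.53x3 + 89.66x4 + 203.79x5 + 128.52x6 with:
  71x1 + 2x3 + 41x4 + 1x5 + 1x6 ≤ 86   (sulfur mass)
  94x1 + 113.1x2 + 94.1x3 + 59.7x4 + 115.9x5 + 65.3x6 ≥ 294.6   (octane-barrels)
  120.4x5 ≥ 86.7   (oxygenate mass)
  x1, x2, x3, x4, x5, x6 ≥ 0.
The minimum-cost mix takes nothing from toluene, alkylate, heavy naphtha, raffinate — only FCC naphtha, MTBE. The sulfur mass and octane-barrels requirements are met with equality.
That vertex is x1 = 1.18905, x5 = 1.577475.
Hence cost = 119.13·1.18905 + 203.79·1.577475 = $463.1252.

$463.13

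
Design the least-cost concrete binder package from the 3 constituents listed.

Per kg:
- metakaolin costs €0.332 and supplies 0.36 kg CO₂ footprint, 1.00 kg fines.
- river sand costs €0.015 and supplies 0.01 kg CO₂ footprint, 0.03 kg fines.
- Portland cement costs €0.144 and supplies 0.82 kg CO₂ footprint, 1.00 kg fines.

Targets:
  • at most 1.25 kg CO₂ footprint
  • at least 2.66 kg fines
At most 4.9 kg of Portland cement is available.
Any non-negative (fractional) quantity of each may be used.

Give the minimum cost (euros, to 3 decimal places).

€0.764

Let x1 = kg of metakaolin, x2 = kg of river sand, x3 = kg of Portland cement.
min 0.332x1 + 0.015x2 + 0.144x3 s.t.:
  0.36x1 + 0.01x2 + 0.82x3 ≤ 1.25   (CO₂ footprint)
  1x1 + 0.03x2 + 1x3 ≥ 2.66   (fines)
  x3 ≤ 4.9
  x1, x2, x3 ≥ 0.
The optimal basis is {metakaolin, Portland cement}; river sand drops out. The CO₂ footprint and fines requirements are met with equality.
Solving gives x1 = 2.024, x3 = 0.6357.
Objective = 0.332·2.024 + 0.144·0.6357 = 0.76351.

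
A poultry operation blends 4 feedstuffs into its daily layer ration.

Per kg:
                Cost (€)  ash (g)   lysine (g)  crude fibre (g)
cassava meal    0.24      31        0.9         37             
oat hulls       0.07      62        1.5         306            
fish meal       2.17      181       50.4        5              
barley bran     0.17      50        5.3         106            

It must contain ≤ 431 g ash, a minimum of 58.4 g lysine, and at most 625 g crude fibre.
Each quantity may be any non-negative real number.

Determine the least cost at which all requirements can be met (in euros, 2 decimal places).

Set it up as a linear program. Let x1 = kg of cassava meal, x2 = kg of oat hulls, x3 = kg of fish meal, x4 = kg of barley bran.
Minimise 0.24x1 + 0.07x2 + 2.17x3 + 0.17x4 s.t.:
  31x1 + 62x2 + 181x3 + 50x4 ≤ 431   (ash)
  0.9x1 + 1.5x2 + 50.4x3 + 5.3x4 ≥ 58.4   (lysine)
  37x1 + 306x2 + 5x3 + 106x4 ≤ 625   (crude fibre)
  x1, x2, x3, x4 ≥ 0.
The cheapest feasible vertex uses only fish meal, barley bran; cassava meal, oat hulls are not used. Binding constraints: lysine and crude fibre.
Optimal quantities: fish meal = 0.5414 kg, barley bran = 5.871 kg.
Hence cost = 2.17·0.5414 + 0.17·5.871 = €2.1729.

€2.17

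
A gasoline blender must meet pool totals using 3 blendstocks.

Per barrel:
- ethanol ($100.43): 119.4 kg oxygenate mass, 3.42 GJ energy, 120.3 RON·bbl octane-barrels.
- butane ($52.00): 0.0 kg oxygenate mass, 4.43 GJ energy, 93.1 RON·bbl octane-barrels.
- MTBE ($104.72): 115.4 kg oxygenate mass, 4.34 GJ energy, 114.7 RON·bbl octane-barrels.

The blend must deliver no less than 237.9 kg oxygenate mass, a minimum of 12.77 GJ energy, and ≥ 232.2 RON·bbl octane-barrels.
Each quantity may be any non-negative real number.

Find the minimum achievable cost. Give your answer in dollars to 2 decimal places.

$260.76

Let x1 = barrels of ethanol, x2 = barrels of butane, x3 = barrels of MTBE.
Minimize 100.43x1 + 52x2 + 104.72x3 subject to:
  119.4x1 + 115.4x3 ≥ 237.9   (oxygenate mass)
  3.42x1 + 4.43x2 + 4.34x3 ≥ 12.77   (energy)
  120.3x1 + 93.1x2 + 114.7x3 ≥ 232.2   (octane-barrels)
  x1, x2, x3 ≥ 0.
The optimal basis is {butane, MTBE}; ethanol drops out. There the oxygenate mass and energy constraints are tight.
So butane = 0.86298 barrels, MTBE = 2.0615 barrels.
Hence cost = 52·0.86298 + 104.72·2.0615 = $260.7552.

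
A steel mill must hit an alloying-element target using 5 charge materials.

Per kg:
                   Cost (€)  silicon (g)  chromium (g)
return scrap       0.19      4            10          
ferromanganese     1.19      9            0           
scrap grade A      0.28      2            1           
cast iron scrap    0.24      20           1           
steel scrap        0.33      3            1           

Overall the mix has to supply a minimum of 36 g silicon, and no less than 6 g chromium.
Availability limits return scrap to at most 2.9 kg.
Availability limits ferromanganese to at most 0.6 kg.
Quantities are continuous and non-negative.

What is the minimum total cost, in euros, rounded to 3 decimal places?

Set it up as a linear program. Let x1 = kg of return scrap, x2 = kg of ferromanganese, x3 = kg of scrap grade A, x4 = kg of cast iron scrap, x5 = kg of steel scrap.
min 0.19x1 + 1.19x2 + 0.28x3 + 0.24x4 + 0.33x5 s.t.:
  4x1 + 9x2 + 2x3 + 20x4 + 3x5 ≥ 36   (silicon)
  10x1 + 1x3 + 1x4 + 1x5 ≥ 6   (chromium)
  x1 ≤ 2.9
  x2 ≤ 0.6
  x1, x2, x3, x4, x5 ≥ 0.
The minimum-cost mix takes nothing from ferromanganese, scrap grade A, steel scrap — only return scrap, cast iron scrap. There the silicon and chromium constraints are tight.
That vertex is x1 = 0.4286, x4 = 1.714.
Total cost: 0.19·0.4286 + 0.24·1.714 = 0.49279.

€0.493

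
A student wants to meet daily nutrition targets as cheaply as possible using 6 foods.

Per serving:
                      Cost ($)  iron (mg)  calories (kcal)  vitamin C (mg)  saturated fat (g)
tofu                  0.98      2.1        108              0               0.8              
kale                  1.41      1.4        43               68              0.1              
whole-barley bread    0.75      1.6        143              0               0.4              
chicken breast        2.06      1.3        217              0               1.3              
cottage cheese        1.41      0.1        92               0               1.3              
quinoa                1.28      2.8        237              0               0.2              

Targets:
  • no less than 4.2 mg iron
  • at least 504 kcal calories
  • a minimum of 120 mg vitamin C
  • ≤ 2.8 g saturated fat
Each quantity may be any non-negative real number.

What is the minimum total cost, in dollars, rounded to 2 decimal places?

This is a linear program. Let x1 = servings of tofu, x2 = servings of kale, x3 = servings of whole-barley bread, x4 = servings of chicken breast, x5 = servings of cottage cheese, x6 = servings of quinoa.
Minimize 0.98x1 + 1.41x2 + 0.75x3 + 2.06x4 + 1.41x5 + 1.28x6 subject to:
  2.1x1 + 1.4x2 + 1.6x3 + 1.3x4 + 0.1x5 + 2.8x6 ≥ 4.2   (iron)
  108x1 + 43x2 + 143x3 + 217x4 + 92x5 + 237x6 ≥ 504   (calories)
  68x2 ≥ 120   (vitamin C)
  0.8x1 + 0.1x2 + 0.4x3 + 1.3x4 + 1.3x5 + 0.2x6 ≤ 2.8   (saturated fat)
  x1, x2, x3, x4, x5, x6 ≥ 0.
At the optimum only kale, whole-barley bread are positive (tofu, chicken breast, cottage cheese, quinoa = 0). There the calories and vitamin C constraints are tight.
That vertex is x2 = 1.765, x3 = 2.994.
Hence cost = 1.41·1.765 + 0.75·2.994 = $4.7342.

$4.73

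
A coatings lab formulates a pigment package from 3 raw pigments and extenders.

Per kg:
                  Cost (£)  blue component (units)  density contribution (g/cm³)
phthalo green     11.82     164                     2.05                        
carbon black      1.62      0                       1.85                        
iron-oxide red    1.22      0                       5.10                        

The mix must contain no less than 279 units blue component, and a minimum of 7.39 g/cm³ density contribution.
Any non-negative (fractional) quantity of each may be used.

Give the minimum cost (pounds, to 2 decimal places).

This is a linear program. Let x1 = kg of phthalo green, x2 = kg of carbon black, x3 = kg of iron-oxide red.
Minimise 11.82x1 + 1.62x2 + 1.22x3 s.t.:
  164x1 ≥ 279   (blue component)
  2.05x1 + 1.85x2 + 5.1x3 ≥ 7.39   (density contribution)
  x1, x2, x3 ≥ 0.
The cheapest feasible vertex uses only phthalo green, iron-oxide red; carbon black is not used. The blue component and density contribution requirements are met with equality.
Solving gives x1 = 1.701, x3 = 0.7652.
Cost = 11.82·1.701 + 1.22·0.7652 = 21.0394.

£21.04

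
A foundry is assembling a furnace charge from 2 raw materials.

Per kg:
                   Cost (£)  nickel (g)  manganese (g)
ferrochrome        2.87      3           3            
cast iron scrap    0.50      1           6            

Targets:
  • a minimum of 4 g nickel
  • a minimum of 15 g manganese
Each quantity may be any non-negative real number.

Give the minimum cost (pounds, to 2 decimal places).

Set it up as a linear program. Let x1 = kg of ferrochrome, x2 = kg of cast iron scrap.
Minimise 2.87x1 + 0.5x2 s.t.:
  3x1 + 1x2 ≥ 4   (nickel)
  3x1 + 6x2 ≥ 15   (manganese)
  x1, x2 ≥ 0.
At the optimum only cast iron scrap is positive (ferrochrome = 0). Binding constraint: nickel.
That vertex is x2 = 4.
Hence cost = 0.5·4 = £2.0000.

£2.00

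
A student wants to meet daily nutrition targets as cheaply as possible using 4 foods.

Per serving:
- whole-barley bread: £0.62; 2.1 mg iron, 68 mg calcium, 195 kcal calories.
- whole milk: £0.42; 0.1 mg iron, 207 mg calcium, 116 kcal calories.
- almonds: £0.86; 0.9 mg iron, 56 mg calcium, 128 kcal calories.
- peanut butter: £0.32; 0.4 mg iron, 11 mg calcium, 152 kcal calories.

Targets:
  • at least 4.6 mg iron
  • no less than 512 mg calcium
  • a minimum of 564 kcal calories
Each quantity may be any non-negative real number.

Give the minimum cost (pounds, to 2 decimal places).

Set it up as a linear program. Let x1 = servings of whole-barley bread, x2 = servings of whole milk, x3 = servings of almonds, x4 = servings of peanut butter.
min 0.62x1 + 0.42x2 + 0.86x3 + 0.32x4 s.t.:
  2.1x1 + 0.1x2 + 0.9x3 + 0.4x4 ≥ 4.6   (iron)
  68x1 + 207x2 + 56x3 + 11x4 ≥ 512   (calcium)
  195x1 + 116x2 + 128x3 + 152x4 ≥ 564   (calories)
  x1, x2, x3, x4 ≥ 0.
The minimum-cost mix takes nothing from almonds, peanut butter — only whole-barley bread, whole milk. There the iron and calcium constraints are tight.
So whole-barley bread = 2.106 servings, whole milk = 1.782 servings.
Hence cost = 0.62·2.106 + 0.42·1.782 = £2.0542.

£2.05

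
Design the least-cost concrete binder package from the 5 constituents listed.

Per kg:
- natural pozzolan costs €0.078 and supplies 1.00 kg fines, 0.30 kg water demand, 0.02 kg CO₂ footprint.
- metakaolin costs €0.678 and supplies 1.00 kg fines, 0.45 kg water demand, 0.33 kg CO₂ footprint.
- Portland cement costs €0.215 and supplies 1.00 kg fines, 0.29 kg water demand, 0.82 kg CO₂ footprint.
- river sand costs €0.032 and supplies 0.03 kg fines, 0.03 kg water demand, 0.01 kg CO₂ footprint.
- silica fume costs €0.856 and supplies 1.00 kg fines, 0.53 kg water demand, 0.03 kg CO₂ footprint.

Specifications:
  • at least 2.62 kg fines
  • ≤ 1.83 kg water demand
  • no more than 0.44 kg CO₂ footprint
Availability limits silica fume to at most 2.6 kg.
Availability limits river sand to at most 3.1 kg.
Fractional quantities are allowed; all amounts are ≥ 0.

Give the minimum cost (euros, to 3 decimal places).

Let x1 = kg of natural pozzolan, x2 = kg of metakaolin, x3 = kg of Portland cement, x4 = kg of river sand, x5 = kg of silica fume.
Minimize 0.078x1 + 0.678x2 + 0.215x3 + 0.032x4 + 0.856x5 s.t.:
  1x1 + 1x2 + 1x3 + 0.03x4 + 1x5 ≥ 2.62   (fines)
  0.3x1 + 0.45x2 + 0.29x3 + 0.03x4 + 0.53x5 ≤ 1.83   (water demand)
  0.02x1 + 0.33x2 + 0.82x3 + 0.01x4 + 0.03x5 ≤ 0.44   (CO₂ footprint)
  x5 ≤ 2.6
  x4 ≤ 3.1
  x1, x2, x3, x4, x5 ≥ 0.
The cheapest feasible vertex uses only natural pozzolan; metakaolin, Portland cement, river sand, silica fume are not used. There the fines constraint is tight.
So natural pozzolan = 2.62 kg.
Objective = 0.078·2.62 = 0.20436.

€0.204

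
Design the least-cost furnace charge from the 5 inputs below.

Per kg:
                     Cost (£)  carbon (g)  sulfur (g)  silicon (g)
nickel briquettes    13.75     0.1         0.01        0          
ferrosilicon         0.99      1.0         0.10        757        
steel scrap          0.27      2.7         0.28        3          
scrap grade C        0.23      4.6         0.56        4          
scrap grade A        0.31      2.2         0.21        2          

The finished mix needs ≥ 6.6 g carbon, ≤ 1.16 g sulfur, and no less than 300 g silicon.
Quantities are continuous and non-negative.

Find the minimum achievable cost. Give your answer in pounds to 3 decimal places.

This is a linear program. Let x1 = kg of nickel briquettes, x2 = kg of ferrosilicon, x3 = kg of steel scrap, x4 = kg of scrap grade C, x5 = kg of scrap grade A.
Minimise 13.75x1 + 0.99x2 + 0.27x3 + 0.23x4 + 0.31x5 s.t.:
  0.1x1 + 1x2 + 2.7x3 + 4.6x4 + 2.2x5 ≥ 6.6   (carbon)
  0.01x1 + 0.1x2 + 0.28x3 + 0.56x4 + 0.21x5 ≤ 1.16   (sulfur)
  757x2 + 3x3 + 4x4 + 2x5 ≥ 300   (silicon)
  x1, x2, x3, x4, x5 ≥ 0.
The minimum-cost mix takes nothing from nickel briquettes, steel scrap, scrap grade A — only ferrosilicon, scrap grade C. The carbon and silicon requirements are met with equality.
Optimal quantities: ferrosilicon = 0.3892 kg, scrap grade C = 1.35 kg.
Cost = 0.99·0.3892 + 0.23·1.35 = 0.69581.

£0.696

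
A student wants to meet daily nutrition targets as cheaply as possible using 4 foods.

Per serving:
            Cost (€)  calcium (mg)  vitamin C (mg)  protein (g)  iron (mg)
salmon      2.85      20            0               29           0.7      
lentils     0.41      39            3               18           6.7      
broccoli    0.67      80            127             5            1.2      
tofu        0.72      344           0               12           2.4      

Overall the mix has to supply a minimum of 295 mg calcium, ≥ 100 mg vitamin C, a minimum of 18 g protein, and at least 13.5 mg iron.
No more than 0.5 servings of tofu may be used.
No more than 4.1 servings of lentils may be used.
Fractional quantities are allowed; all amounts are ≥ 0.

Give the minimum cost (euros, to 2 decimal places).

Set it up as a linear program. Let x1 = servings of salmon, x2 = servings of lentils, x3 = servings of broccoli, x4 = servings of tofu.
Minimise 2.85x1 + 0.41x2 + 0.67x3 + 0.72x4 subject to:
  20x1 + 39x2 + 80x3 + 344x4 ≥ 295   (calcium)
  3x2 + 127x3 ≥ 100   (vitamin C)
  29x1 + 18x2 + 5x3 + 12x4 ≥ 18   (protein)
  0.7x1 + 6.7x2 + 1.2x3 + 2.4x4 ≥ 13.5   (iron)
  x4 ≤ 0.5
  x2 ≤ 4.1
  x1, x2, x3, x4 ≥ 0.
The cheapest feasible vertex uses only lentils, broccoli, tofu; salmon is not used. Binding constraints: calcium, vitamin C, iron.
So lentils = 1.705 servings, broccoli = 0.7471 servings, tofu = 0.4905 servings.
Hence cost = 0.41·1.705 + 0.67·0.7471 + 0.72·0.4905 = €1.5528.

€1.55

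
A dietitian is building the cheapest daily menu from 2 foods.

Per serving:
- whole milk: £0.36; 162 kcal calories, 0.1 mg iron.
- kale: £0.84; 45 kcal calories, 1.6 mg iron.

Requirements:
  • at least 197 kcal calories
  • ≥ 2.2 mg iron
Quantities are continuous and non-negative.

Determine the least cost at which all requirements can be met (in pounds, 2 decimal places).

£1.42

This is a linear program. Let x1 = servings of whole milk, x2 = servings of kale.
min 0.36x1 + 0.84x2 s.t.:
  162x1 + 45x2 ≥ 197   (calories)
  0.1x1 + 1.6x2 ≥ 2.2   (iron)
  x1, x2 ≥ 0.
Both inputs are positive at the optimum. Binding constraints: calories and iron.
Solving gives x1 = 0.8488, x2 = 1.322.
Total cost: 0.36·0.8488 + 0.84·1.322 = 1.4160.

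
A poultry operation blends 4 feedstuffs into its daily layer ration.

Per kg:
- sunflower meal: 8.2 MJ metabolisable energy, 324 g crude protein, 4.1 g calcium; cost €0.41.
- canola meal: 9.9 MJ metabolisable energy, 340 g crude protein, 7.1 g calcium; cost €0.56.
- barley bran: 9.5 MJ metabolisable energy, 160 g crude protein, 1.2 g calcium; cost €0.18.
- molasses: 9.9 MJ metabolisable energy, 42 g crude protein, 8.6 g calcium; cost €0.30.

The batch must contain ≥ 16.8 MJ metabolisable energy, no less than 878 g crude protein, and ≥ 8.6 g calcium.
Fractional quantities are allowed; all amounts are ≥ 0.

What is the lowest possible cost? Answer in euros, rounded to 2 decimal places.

€1.04

This is a linear program. Let x1 = kg of sunflower meal, x2 = kg of canola meal, x3 = kg of barley bran, x4 = kg of molasses.
Minimize 0.41x1 + 0.56x2 + 0.18x3 + 0.3x4 with:
  8.2x1 + 9.9x2 + 9.5x3 + 9.9x4 ≥ 16.8   (metabolisable energy)
  324x1 + 340x2 + 160x3 + 42x4 ≥ 878   (crude protein)
  4.1x1 + 7.1x2 + 1.2x3 + 8.6x4 ≥ 8.6   (calcium)
  x1, x2, x3, x4 ≥ 0.
At the optimum only sunflower meal, barley bran are positive (canola meal, molasses = 0). There the crude protein and calcium constraints are tight.
Solving gives x1 = 1.207, x3 = 3.044.
Objective = 0.41·1.207 + 0.18·3.044 = 1.0428.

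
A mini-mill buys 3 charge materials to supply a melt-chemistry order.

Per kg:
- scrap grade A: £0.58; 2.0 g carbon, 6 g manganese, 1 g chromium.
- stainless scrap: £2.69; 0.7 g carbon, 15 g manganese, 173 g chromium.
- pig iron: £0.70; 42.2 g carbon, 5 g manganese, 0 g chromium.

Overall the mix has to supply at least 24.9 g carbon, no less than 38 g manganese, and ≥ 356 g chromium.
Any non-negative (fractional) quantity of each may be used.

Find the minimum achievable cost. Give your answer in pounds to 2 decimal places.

Let x1 = kg of scrap grade A, x2 = kg of stainless scrap, x3 = kg of pig iron.
Minimize 0.58x1 + 2.69x2 + 0.7x3 with:
  2x1 + 0.7x2 + 42.2x3 ≥ 24.9   (carbon)
  6x1 + 15x2 + 5x3 ≥ 38   (manganese)
  1x1 + 173x2 ≥ 356   (chromium)
  x1, x2, x3 ≥ 0.
All 3 inputs are positive at the optimum. Binding constraints: carbon, manganese, chromium.
Optimal quantities: scrap grade A = 0.7669 kg, stainless scrap = 2.053 kg, pig iron = 0.5196 kg.
Objective = 0.58·0.7669 + 2.69·2.053 + 0.7·0.5196 = 6.3311.

£6.33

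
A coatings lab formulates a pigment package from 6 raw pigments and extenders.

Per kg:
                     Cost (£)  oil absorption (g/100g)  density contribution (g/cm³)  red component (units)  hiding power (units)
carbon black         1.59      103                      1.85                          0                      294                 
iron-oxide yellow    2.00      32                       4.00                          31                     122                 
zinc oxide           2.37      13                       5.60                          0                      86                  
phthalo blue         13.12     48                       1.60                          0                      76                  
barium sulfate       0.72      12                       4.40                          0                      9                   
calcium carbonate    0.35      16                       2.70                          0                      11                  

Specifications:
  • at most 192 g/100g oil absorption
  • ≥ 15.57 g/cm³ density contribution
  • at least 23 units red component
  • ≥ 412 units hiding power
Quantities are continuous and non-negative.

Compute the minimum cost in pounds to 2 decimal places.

£4.39

Let x1 = kg of carbon black, x2 = kg of iron-oxide yellow, x3 = kg of zinc oxide, x4 = kg of phthalo blue, x5 = kg of barium sulfate, x6 = kg of calcium carbonate.
Minimise 1.59x1 + 2x2 + 2.37x3 + 13.12x4 + 0.72x5 + 0.35x6 s.t.:
  103x1 + 32x2 + 13x3 + 48x4 + 12x5 + 16x6 ≤ 192   (oil absorption)
  1.85x1 + 4x2 + 5.6x3 + 1.6x4 + 4.4x5 + 2.7x6 ≥ 15.57   (density contribution)
  31x2 ≥ 23   (red component)
  294x1 + 122x2 + 86x3 + 76x4 + 9x5 + 11x6 ≥ 412   (hiding power)
  x1, x2, x3, x4, x5, x6 ≥ 0.
At the optimum only carbon black, iron-oxide yellow, calcium carbonate are positive (zinc oxide, phthalo blue, barium sulfate = 0). The density contribution, red component, hiding power requirements are met with equality.
Optimal quantities: carbon black = 0.943 kg, iron-oxide yellow = 0.7419 kg, calcium carbonate = 4.021 kg.
Cost = 1.59·0.943 + 2·0.7419 + 0.35·4.021 = 4.3905.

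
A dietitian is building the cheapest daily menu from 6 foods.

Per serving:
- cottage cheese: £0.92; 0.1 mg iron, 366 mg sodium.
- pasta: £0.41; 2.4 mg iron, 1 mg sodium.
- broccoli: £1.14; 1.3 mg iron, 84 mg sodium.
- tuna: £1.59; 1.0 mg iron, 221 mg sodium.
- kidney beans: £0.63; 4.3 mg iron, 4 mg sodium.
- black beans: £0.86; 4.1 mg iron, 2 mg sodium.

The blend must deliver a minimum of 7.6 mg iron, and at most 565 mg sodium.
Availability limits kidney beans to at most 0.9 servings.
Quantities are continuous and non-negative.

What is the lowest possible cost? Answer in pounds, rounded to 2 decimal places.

£1.20

Set it up as a linear program. Let x1 = servings of cottage cheese, x2 = servings of pasta, x3 = servings of broccoli, x4 = servings of tuna, x5 = servings of kidney beans, x6 = servings of black beans.
Minimise 0.92x1 + 0.41x2 + 1.14x3 + 1.59x4 + 0.63x5 + 0.86x6 subject to:
  0.1x1 + 2.4x2 + 1.3x3 + 1x4 + 4.3x5 + 4.1x6 ≥ 7.6   (iron)
  366x1 + 1x2 + 84x3 + 221x4 + 4x5 + 2x6 ≤ 565   (sodium)
  x5 ≤ 0.9
  x1, x2, x3, x4, x5, x6 ≥ 0.
At the optimum only pasta, kidney beans are positive (cottage cheese, broccoli, tuna, black beans = 0). The iron and the kidney beans cap requirements are met with equality.
That vertex is x2 = 1.554, x5 = 0.9.
Cost = 0.41·1.554 + 0.63·0.9 = 1.2041.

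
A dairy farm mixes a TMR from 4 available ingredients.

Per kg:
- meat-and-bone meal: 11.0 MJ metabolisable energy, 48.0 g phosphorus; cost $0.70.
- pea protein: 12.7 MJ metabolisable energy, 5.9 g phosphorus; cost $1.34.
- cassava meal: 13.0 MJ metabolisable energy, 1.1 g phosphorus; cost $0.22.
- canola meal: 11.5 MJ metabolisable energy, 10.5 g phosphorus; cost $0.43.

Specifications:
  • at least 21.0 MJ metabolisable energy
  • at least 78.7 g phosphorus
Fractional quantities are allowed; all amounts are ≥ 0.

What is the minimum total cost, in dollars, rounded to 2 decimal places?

$1.20

Let x1 = kg of meat-and-bone meal, x2 = kg of pea protein, x3 = kg of cassava meal, x4 = kg of canola meal.
min 0.7x1 + 1.34x2 + 0.22x3 + 0.43x4 s.t.:
  11x1 + 12.7x2 + 13x3 + 11.5x4 ≥ 21   (metabolisable energy)
  48x1 + 5.9x2 + 1.1x3 + 10.5x4 ≥ 78.7   (phosphorus)
  x1, x2, x3, x4 ≥ 0.
At the optimum only meat-and-bone meal, cassava meal are positive (pea protein, canola meal = 0). Binding constraints: metabolisable energy and phosphorus.
That vertex is x1 = 1.6343, x3 = 0.23255.
Total cost: 0.7·1.6343 + 0.22·0.23255 = 1.1952.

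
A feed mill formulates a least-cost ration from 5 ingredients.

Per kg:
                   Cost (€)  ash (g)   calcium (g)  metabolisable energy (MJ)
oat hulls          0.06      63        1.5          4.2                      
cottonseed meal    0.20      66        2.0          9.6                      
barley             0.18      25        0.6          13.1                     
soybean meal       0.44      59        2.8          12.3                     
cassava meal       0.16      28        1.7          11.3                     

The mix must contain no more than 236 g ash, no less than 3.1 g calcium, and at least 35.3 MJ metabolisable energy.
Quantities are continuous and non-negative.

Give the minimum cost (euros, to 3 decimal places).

€0.488

Treat it as an LP. Let x1 = kg of oat hulls, x2 = kg of cottonseed meal, x3 = kg of barley, x4 = kg of soybean meal, x5 = kg of cassava meal.
min 0.06x1 + 0.2x2 + 0.18x3 + 0.44x4 + 0.16x5 with:
  63x1 + 66x2 + 25x3 + 59x4 + 28x5 ≤ 236   (ash)
  1.5x1 + 2x2 + 0.6x3 + 2.8x4 + 1.7x5 ≥ 3.1   (calcium)
  4.2x1 + 9.6x2 + 13.1x3 + 12.3x4 + 11.3x5 ≥ 35.3   (metabolisable energy)
  x1, x2, x3, x4, x5 ≥ 0.
At the optimum only oat hulls, barley are positive (cottonseed meal, soybean meal, cassava meal = 0). The calcium and metabolisable energy requirements are met with equality.
So oat hulls = 1.134 kg, barley = 2.331 kg.
Hence cost = 0.06·1.134 + 0.18·2.331 = €0.48762.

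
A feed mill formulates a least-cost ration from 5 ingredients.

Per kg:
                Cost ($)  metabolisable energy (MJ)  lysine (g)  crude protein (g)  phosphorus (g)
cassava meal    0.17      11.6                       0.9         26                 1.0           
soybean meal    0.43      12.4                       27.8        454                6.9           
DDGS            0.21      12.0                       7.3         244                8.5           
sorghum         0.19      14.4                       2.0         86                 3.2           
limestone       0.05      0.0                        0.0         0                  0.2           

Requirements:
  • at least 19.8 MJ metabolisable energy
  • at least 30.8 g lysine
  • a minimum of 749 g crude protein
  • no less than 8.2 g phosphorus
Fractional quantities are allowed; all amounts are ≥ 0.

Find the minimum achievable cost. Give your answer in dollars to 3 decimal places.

Set it up as a linear program. Let x1 = kg of cassava meal, x2 = kg of soybean meal, x3 = kg of DDGS, x4 = kg of sorghum, x5 = kg of limestone.
min 0.17x1 + 0.43x2 + 0.21x3 + 0.19x4 + 0.05x5 with:
  11.6x1 + 12.4x2 + 12x3 + 14.4x4 ≥ 19.8   (metabolisable energy)
  0.9x1 + 27.8x2 + 7.3x3 + 2x4 ≥ 30.8   (lysine)
  26x1 + 454x2 + 244x3 + 86x4 ≥ 749   (crude protein)
  1x1 + 6.9x2 + 8.5x3 + 3.2x4 + 0.2x5 ≥ 8.2   (phosphorus)
  x1, x2, x3, x4, x5 ≥ 0.
The optimal basis is {soybean meal, DDGS}; cassava meal, sorghum, limestone drop out. The lysine and crude protein requirements are met with equality.
Solving gives x2 = 0.5902, x3 = 1.971.
Objective = 0.43·0.5902 + 0.21·1.971 = 0.66770.

$0.668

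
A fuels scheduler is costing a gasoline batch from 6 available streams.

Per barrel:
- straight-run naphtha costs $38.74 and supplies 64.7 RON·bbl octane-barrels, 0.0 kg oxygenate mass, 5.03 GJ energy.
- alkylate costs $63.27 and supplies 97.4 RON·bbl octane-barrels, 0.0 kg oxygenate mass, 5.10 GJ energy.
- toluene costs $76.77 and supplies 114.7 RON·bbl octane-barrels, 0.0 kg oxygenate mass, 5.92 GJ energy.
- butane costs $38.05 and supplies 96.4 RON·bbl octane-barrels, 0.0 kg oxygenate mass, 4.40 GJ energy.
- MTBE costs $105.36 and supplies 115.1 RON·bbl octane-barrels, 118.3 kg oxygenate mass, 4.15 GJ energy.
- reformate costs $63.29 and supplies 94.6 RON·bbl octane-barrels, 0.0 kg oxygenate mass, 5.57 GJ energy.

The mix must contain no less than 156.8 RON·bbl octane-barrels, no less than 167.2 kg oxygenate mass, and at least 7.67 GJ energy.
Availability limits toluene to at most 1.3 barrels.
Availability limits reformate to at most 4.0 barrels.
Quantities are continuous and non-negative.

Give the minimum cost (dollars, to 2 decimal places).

Treat it as an LP. Let x1 = barrels of straight-run naphtha, x2 = barrels of alkylate, x3 = barrels of toluene, x4 = barrels of butane, x5 = barrels of MTBE, x6 = barrels of reformate.
Minimize 38.74x1 + 63.27x2 + 76.77x3 + 38.05x4 + 105.36x5 + 63.29x6 s.t.:
  64.7x1 + 97.4x2 + 114.7x3 + 96.4x4 + 115.1x5 + 94.6x6 ≥ 156.8   (octane-barrels)
  118.3x5 ≥ 167.2   (oxygenate mass)
  5.03x1 + 5.1x2 + 5.92x3 + 4.4x4 + 4.15x5 + 5.57x6 ≥ 7.67   (energy)
  x3 ≤ 1.3
  x6 ≤ 4
  x1, x2, x3, x4, x5, x6 ≥ 0.
The minimum-cost mix takes nothing from alkylate, toluene, butane, reformate — only straight-run naphtha, MTBE. There the oxygenate mass and energy constraints are tight.
So straight-run naphtha = 0.35876 barrels, MTBE = 1.4134 barrels.
Cost = 38.74·0.35876 + 105.36·1.4134 = 162.8142.

$162.81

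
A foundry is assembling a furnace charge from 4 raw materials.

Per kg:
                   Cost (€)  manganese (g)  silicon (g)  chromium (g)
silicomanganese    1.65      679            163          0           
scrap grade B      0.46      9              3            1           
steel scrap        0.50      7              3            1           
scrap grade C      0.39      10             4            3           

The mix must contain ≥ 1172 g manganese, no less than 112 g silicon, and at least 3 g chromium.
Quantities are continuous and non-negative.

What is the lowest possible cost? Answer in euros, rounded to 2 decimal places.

€3.21

This is a linear program. Let x1 = kg of silicomanganese, x2 = kg of scrap grade B, x3 = kg of steel scrap, x4 = kg of scrap grade C.
Minimize 1.65x1 + 0.46x2 + 0.5x3 + 0.39x4 with:
  679x1 + 9x2 + 7x3 + 10x4 ≥ 1172   (manganese)
  163x1 + 3x2 + 3x3 + 4x4 ≥ 112   (silicon)
  1x2 + 1x3 + 3x4 ≥ 3   (chromium)
  x1, x2, x3, x4 ≥ 0.
At the optimum only silicomanganese, scrap grade C are positive (scrap grade B, steel scrap = 0). Binding constraints: manganese and chromium.
Solving gives x1 = 1.711, x4 = 1.
Objective = 1.65·1.711 + 0.39·1 = 3.2132.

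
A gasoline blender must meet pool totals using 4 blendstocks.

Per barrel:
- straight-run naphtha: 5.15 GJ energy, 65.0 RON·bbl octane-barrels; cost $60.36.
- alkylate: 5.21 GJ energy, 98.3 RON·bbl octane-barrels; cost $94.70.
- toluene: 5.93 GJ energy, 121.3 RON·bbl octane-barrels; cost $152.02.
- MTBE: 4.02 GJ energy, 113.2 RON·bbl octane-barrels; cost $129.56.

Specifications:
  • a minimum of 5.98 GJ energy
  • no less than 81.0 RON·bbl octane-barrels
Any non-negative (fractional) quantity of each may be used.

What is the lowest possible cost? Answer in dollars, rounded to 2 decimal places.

$75.22

This is a linear program. Let x1 = barrels of straight-run naphtha, x2 = barrels of alkylate, x3 = barrels of toluene, x4 = barrels of MTBE.
min 60.36x1 + 94.7x2 + 152.02x3 + 129.56x4 with:
  5.15x1 + 5.21x2 + 5.93x3 + 4.02x4 ≥ 5.98   (energy)
  65x1 + 98.3x2 + 121.3x3 + 113.2x4 ≥ 81   (octane-barrels)
  x1, x2, x3, x4 ≥ 0.
The optimal basis is {straight-run naphtha}; alkylate, toluene, MTBE drop out. Binding constraint: octane-barrels.
Optimal quantities: straight-run naphtha = 1.2462 barrels.
Cost = 60.36·1.2462 = 75.2206.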